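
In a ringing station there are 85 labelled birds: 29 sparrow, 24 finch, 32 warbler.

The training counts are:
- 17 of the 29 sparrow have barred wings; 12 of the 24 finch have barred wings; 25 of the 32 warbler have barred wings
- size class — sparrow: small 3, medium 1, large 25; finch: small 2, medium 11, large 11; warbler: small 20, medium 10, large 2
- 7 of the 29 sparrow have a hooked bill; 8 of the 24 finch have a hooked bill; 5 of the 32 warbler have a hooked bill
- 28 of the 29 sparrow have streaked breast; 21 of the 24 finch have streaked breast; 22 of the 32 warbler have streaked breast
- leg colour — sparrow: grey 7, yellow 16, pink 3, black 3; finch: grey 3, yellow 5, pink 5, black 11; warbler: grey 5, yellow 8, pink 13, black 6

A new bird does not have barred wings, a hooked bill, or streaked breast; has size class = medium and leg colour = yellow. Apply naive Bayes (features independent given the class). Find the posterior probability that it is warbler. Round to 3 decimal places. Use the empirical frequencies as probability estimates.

sparrow: (29/85) × (12/29) × (1/29) × (22/29) × (1/29) × (16/29) ≈ 0.0000702608
finch: (24/85) × (12/24) × (11/24) × (16/24) × (3/24) × (5/24) ≈ 0.00112337
warbler: (32/85) × (7/32) × (10/32) × (27/32) × (10/32) × (8/32) ≈ 0.00169642
P(warbler | x) = 0.00169642 / 0.0028900508 ≈ 0.587

0.587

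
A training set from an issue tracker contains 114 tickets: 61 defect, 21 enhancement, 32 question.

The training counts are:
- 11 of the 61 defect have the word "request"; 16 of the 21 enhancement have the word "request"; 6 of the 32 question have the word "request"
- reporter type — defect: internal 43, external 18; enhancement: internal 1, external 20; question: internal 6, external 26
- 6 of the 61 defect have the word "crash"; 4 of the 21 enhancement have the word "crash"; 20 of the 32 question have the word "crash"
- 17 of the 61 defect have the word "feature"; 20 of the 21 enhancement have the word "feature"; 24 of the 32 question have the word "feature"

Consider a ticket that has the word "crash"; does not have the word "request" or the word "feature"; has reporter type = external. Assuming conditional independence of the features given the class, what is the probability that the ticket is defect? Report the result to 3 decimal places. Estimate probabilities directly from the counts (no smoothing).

defect: (61/114) × (50/61) × (18/61) × (6/61) × (44/61) ≈ 0.00918231
enhancement: (21/114) × (5/21) × (20/21) × (4/21) × (1/21) ≈ 0.000378876
question: (32/114) × (26/32) × (26/32) × (20/32) × (8/32) ≈ 0.0289542
P(defect | x) = 0.00918231 / 0.038515386 ≈ 0.238

0.238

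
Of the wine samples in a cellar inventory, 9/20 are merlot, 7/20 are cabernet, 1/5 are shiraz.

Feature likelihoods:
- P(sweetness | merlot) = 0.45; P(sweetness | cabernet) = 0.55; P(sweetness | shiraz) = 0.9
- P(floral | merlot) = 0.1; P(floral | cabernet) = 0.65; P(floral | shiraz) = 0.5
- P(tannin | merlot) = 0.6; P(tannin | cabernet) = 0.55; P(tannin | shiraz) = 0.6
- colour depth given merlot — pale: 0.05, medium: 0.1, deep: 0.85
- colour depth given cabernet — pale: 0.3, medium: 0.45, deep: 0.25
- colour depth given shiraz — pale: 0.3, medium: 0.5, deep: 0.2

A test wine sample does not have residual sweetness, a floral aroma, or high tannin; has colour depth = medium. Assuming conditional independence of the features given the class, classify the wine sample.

merlot: 0.45 × (1−0.45) × (1−0.1) × (1−0.6) × 0.1 = 0.00891
cabernet: 0.35 × (1−0.55) × (1−0.65) × (1−0.55) × 0.45 = 0.0111628125
shiraz: 0.2 × (1−0.9) × (1−0.5) × (1−0.6) × 0.5 = 0.002
Highest score → cabernet.

cabernet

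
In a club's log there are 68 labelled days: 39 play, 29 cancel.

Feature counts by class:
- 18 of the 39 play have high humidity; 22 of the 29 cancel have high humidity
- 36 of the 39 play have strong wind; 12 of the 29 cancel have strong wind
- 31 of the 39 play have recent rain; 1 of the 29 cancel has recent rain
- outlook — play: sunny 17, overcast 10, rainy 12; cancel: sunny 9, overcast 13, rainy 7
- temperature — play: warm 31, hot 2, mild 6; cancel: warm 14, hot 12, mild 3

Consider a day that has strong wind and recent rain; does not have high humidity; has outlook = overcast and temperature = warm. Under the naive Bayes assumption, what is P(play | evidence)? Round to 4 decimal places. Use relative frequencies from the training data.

play: (39/68) × (21/39) × (36/39) × (31/39) × (10/39) × (31/39) ≈ 0.0461825
cancel: (29/68) × (7/29) × (12/29) × (1/29) × (13/29) × (14/29) ≈ 0.00031787
P(play | x) = 0.0461825 / 0.04650037 ≈ 0.9932

0.9932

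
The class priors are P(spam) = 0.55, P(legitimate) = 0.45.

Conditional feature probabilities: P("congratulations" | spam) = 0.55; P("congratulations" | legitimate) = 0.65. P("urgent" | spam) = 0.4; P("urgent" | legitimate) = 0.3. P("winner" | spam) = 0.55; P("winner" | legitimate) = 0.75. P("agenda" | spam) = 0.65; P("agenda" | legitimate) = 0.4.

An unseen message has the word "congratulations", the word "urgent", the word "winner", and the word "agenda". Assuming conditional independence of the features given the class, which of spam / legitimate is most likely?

spam: 0.55 × 0.55 × 0.4 × 0.55 × 0.65 = 0.0432575
legitimate: 0.45 × 0.65 × 0.3 × 0.75 × 0.4 = 0.026325
Highest score → spam.

spam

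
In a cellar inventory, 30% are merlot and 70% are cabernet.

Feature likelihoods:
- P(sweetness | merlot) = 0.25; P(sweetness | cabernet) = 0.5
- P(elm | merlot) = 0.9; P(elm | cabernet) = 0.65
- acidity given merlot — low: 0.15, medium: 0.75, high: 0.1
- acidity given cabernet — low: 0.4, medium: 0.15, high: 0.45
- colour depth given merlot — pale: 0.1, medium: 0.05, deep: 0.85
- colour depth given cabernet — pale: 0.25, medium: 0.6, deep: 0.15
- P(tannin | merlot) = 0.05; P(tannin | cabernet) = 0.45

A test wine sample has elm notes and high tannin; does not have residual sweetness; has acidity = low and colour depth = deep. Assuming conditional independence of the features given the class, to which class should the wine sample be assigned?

merlot: 0.3 × (1−0.25) × 0.9 × 0.15 × 0.85 × 0.05 = 0.0012909375
cabernet: 0.7 × (1−0.5) × 0.65 × 0.4 × 0.15 × 0.45 = 0.0061425
Highest score → cabernet.

cabernet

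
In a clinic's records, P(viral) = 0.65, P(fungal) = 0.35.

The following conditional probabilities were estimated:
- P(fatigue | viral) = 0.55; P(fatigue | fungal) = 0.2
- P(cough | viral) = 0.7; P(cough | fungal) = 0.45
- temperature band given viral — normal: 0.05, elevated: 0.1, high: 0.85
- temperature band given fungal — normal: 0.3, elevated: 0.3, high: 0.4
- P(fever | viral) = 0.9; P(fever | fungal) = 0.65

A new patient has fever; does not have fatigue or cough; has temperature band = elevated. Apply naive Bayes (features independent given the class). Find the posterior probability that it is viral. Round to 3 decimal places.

0.208

viral: 0.65 × (1−0.55) × (1−0.7) × 0.1 × 0.9 = 0.0078975
fungal: 0.35 × (1−0.2) × (1−0.45) × 0.3 × 0.65 = 0.03003
P(viral | x) = 0.0078975 / 0.0379275 ≈ 0.208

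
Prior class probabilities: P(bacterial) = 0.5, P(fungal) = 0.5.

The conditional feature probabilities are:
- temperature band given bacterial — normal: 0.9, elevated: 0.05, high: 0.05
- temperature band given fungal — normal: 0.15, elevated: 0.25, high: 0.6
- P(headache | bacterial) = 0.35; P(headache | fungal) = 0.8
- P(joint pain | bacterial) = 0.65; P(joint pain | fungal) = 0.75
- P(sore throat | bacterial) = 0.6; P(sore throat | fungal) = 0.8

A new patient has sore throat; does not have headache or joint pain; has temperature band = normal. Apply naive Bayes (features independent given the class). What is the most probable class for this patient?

bacterial: 0.5 × 0.9 × (1−0.35) × (1−0.65) × 0.6 = 0.061425
fungal: 0.5 × 0.15 × (1−0.8) × (1−0.75) × 0.8 = 0.003
Highest score → bacterial.

bacterial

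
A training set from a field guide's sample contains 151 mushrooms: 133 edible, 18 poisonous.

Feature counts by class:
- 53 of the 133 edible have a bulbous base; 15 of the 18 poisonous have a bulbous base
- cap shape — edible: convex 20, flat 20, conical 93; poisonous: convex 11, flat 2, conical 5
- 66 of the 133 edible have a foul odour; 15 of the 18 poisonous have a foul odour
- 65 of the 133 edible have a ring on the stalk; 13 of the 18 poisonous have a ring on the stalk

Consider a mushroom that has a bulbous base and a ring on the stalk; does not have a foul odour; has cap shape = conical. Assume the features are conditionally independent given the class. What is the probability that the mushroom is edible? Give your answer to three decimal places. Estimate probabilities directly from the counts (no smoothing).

0.948

edible: (133/151) × (53/133) × (93/133) × (67/133) × (65/133) ≈ 0.0604248
poisonous: (18/151) × (15/18) × (5/18) × (3/18) × (13/18) ≈ 0.00332148
P(edible | x) = 0.0604248 / 0.06374628 ≈ 0.948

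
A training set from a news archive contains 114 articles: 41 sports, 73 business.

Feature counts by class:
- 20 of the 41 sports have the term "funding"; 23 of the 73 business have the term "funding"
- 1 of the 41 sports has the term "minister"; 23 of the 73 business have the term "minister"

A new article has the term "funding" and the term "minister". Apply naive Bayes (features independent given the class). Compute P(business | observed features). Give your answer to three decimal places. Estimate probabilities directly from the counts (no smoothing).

sports: (41/114) × (20/41) × (1/41) ≈ 0.00427899
business: (73/114) × (23/73) × (23/73) ≈ 0.0635665
P(business | x) = 0.0635665 / 0.06784549 ≈ 0.937

0.937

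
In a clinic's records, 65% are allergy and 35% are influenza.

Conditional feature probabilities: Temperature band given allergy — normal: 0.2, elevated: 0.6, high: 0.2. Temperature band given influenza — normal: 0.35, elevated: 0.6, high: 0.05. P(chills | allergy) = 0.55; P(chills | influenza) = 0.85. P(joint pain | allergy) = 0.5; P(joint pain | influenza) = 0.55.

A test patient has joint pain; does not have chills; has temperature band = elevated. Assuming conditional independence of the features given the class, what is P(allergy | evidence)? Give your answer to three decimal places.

allergy: 0.65 × 0.6 × (1−0.55) × 0.5 = 0.08775
influenza: 0.35 × 0.6 × (1−0.85) × 0.55 = 0.017325
P(allergy | x) = 0.08775 / 0.105075 ≈ 0.835

0.835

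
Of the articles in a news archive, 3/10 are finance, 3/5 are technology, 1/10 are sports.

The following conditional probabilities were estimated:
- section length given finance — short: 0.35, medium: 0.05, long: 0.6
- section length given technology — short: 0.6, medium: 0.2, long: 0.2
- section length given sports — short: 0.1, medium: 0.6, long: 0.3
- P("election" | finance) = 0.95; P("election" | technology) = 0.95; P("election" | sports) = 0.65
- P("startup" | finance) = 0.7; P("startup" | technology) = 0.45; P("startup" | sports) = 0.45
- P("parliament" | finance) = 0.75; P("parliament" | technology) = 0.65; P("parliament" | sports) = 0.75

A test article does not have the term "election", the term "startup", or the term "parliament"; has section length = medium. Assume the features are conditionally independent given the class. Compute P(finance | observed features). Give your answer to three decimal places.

0.014

finance: 0.3 × 0.05 × (1−0.95) × (1−0.7) × (1−0.75) = 0.00005625
technology: 0.6 × 0.2 × (1−0.95) × (1−0.45) × (1−0.65) = 0.001155
sports: 0.1 × 0.6 × (1−0.65) × (1−0.45) × (1−0.75) = 0.0028875
P(finance | x) = 0.00005625 / 0.00409875 ≈ 0.014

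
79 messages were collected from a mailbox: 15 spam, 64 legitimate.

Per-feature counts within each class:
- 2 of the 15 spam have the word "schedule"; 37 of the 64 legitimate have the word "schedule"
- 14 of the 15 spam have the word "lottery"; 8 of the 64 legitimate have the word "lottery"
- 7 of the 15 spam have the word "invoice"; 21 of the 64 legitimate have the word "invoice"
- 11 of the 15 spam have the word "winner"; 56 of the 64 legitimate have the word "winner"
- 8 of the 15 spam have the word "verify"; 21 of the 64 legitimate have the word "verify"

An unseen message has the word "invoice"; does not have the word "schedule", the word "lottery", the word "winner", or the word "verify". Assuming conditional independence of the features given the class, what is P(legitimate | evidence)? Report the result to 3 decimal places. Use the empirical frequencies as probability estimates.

0.928

spam: (15/79) × (13/15) × (1/15) × (7/15) × (4/15) × (7/15) ≈ 0.0006371
legitimate: (64/79) × (27/64) × (56/64) × (21/64) × (8/64) × (43/64) ≈ 0.00824105
P(legitimate | x) = 0.00824105 / 0.00887815 ≈ 0.928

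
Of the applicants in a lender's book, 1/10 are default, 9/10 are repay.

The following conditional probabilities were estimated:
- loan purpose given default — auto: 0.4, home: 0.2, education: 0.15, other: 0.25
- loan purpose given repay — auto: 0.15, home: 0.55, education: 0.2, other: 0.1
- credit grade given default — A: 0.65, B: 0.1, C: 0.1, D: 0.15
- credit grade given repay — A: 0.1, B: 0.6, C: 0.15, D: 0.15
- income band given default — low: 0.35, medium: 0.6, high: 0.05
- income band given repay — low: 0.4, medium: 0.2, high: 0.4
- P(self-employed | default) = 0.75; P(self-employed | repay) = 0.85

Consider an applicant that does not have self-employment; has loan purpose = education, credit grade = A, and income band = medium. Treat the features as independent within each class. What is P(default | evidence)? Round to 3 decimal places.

default: 0.1 × 0.15 × 0.65 × 0.6 × (1−0.75) = 0.0014625
repay: 0.9 × 0.2 × 0.1 × 0.2 × (1−0.85) = 0.00054
P(default | x) = 0.0014625 / 0.0020025 ≈ 0.730

0.730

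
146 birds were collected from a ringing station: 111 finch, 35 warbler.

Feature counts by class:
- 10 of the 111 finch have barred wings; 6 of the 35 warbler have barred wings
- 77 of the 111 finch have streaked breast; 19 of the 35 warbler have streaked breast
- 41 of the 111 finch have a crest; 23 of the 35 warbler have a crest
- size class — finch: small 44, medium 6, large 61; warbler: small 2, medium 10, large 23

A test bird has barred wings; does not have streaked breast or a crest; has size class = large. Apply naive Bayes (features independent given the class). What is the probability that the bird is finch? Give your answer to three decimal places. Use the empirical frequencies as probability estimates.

0.632

finch: (111/146) × (10/111) × (34/111) × (70/111) × (61/111) ≈ 0.00727085
warbler: (35/146) × (6/35) × (16/35) × (12/35) × (23/35) ≈ 0.00423276
P(finch | x) = 0.00727085 / 0.01150361 ≈ 0.632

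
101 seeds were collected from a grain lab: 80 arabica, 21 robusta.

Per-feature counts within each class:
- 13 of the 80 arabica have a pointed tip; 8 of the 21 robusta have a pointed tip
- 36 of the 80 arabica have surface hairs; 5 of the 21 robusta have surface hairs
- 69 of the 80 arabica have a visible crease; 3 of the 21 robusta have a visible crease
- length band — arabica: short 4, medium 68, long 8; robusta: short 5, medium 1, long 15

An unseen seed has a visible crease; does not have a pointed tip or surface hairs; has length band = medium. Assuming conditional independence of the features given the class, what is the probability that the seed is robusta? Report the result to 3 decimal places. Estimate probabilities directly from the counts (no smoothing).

arabica: (80/101) × (67/80) × (44/80) × (69/80) × (68/80) ≈ 0.267482
robusta: (21/101) × (13/21) × (16/21) × (3/21) × (1/21) ≈ 0.000667122
P(robusta | x) = 0.000667122 / 0.268149122 ≈ 0.002

0.002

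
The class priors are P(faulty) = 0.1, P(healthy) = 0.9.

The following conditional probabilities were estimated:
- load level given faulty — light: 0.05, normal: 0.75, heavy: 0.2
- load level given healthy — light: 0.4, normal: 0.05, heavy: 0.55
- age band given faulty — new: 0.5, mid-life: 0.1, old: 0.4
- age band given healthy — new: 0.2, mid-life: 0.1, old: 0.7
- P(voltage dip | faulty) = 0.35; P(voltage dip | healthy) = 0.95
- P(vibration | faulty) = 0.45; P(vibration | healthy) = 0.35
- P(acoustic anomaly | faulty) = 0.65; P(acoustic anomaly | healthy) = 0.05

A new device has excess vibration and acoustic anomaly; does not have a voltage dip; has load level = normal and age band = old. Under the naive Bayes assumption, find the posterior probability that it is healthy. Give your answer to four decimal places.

faulty: 0.1 × 0.75 × 0.4 × (1−0.35) × 0.45 × 0.65 = 0.00570375
healthy: 0.9 × 0.05 × 0.7 × (1−0.95) × 0.35 × 0.05 = 0.0000275625
P(healthy | x) = 0.0000275625 / 0.0057313125 ≈ 0.0048

0.0048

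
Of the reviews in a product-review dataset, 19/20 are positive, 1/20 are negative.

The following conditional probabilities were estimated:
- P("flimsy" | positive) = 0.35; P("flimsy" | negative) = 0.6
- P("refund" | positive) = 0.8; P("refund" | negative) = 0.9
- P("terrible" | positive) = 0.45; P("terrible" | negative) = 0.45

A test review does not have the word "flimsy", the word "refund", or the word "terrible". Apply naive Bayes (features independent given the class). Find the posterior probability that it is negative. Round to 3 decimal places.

positive: 0.95 × (1−0.35) × (1−0.8) × (1−0.45) = 0.067925
negative: 0.05 × (1−0.6) × (1−0.9) × (1−0.45) = 0.0011
P(negative | x) = 0.0011 / 0.069025 ≈ 0.016

0.016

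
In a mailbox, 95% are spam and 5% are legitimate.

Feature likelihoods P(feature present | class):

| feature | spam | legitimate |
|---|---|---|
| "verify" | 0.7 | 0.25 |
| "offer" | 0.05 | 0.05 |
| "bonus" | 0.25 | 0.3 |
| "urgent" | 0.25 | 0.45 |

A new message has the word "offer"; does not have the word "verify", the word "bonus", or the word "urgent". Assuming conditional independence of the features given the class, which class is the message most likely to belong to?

spam: 0.95 × (1−0.7) × 0.05 × (1−0.25) × (1−0.25) = 0.008015625
legitimate: 0.05 × (1−0.25) × 0.05 × (1−0.3) × (1−0.45) = 0.000721875
Highest score → spam.

spam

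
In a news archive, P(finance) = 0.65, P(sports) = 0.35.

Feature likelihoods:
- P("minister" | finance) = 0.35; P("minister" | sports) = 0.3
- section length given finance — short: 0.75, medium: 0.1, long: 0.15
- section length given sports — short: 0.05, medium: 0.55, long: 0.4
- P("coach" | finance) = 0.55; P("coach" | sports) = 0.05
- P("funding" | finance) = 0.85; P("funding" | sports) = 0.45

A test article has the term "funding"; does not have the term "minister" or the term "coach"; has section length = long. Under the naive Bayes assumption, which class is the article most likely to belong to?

sports

finance: 0.65 × (1−0.35) × 0.15 × (1−0.55) × 0.85 = 0.0242409375
sports: 0.35 × (1−0.3) × 0.4 × (1−0.05) × 0.45 = 0.041895
Highest score → sports.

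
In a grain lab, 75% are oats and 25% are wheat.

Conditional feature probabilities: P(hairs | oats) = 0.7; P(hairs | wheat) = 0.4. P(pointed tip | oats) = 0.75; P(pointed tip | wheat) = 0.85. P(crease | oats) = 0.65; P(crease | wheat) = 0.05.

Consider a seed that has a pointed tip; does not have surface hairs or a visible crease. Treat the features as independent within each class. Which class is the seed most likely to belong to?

wheat

oats: 0.75 × (1−0.7) × 0.75 × (1−0.65) = 0.0590625
wheat: 0.25 × (1−0.4) × 0.85 × (1−0.05) = 0.121125
Highest score → wheat.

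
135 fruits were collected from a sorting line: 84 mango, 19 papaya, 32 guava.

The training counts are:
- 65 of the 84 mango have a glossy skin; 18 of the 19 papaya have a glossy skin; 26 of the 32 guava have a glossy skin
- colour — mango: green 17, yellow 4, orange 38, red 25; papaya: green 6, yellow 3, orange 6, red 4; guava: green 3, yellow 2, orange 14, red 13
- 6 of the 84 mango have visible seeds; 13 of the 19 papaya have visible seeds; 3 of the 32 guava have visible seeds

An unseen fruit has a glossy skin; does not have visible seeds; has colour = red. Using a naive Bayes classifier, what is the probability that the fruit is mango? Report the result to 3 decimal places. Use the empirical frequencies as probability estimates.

mango: (84/135) × (65/84) × (25/84) × (78/84) ≈ 0.133062
papaya: (19/135) × (18/19) × (4/19) × (6/19) ≈ 0.00886427
guava: (32/135) × (26/32) × (13/32) × (29/32) ≈ 0.0709057
P(mango | x) = 0.133062 / 0.21283197 ≈ 0.625

0.625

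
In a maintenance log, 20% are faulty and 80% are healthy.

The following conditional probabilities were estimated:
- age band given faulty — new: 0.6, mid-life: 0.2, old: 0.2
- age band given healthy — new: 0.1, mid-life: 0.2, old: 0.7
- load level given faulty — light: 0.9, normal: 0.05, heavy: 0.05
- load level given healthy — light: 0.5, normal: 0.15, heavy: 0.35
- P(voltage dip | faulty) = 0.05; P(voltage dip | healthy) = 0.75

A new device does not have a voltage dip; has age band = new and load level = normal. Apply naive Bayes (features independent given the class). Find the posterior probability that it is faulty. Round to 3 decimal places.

0.655

faulty: 0.2 × 0.6 × 0.05 × (1−0.05) = 0.0057
healthy: 0.8 × 0.1 × 0.15 × (1−0.75) = 0.003
P(faulty | x) = 0.0057 / 0.0087 ≈ 0.655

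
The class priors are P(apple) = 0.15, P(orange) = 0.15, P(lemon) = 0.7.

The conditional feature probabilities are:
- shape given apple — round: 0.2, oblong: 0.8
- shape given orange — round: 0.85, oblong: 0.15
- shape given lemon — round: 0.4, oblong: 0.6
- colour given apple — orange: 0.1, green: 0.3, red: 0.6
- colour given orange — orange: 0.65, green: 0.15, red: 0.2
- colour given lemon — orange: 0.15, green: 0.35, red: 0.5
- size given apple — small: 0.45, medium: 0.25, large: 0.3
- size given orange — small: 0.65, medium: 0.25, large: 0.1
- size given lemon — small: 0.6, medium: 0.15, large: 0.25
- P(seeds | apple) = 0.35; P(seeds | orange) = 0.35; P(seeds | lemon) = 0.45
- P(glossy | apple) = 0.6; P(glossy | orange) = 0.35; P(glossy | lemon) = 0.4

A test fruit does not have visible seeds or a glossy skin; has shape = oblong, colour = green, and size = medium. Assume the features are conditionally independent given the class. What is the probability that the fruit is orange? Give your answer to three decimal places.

0.036

apple: 0.15 × 0.8 × 0.3 × 0.25 × (1−0.35) × (1−0.6) = 0.00234
orange: 0.15 × 0.15 × 0.15 × 0.25 × (1−0.35) × (1−0.35) = 0.000356484375
lemon: 0.7 × 0.6 × 0.35 × 0.15 × (1−0.45) × (1−0.4) = 0.0072765
P(orange | x) = 0.000356484375 / 0.009972984375 ≈ 0.036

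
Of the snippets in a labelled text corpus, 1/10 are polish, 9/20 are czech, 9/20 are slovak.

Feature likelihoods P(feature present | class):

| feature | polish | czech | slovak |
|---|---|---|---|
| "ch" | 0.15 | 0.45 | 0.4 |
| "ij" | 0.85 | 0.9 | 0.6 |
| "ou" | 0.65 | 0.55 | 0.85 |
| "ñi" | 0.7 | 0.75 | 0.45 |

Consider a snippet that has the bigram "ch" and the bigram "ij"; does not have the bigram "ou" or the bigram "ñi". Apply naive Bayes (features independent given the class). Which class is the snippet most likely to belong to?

czech

polish: 0.1 × 0.15 × 0.85 × (1−0.65) × (1−0.7) = 0.00133875
czech: 0.45 × 0.45 × 0.9 × (1−0.55) × (1−0.75) = 0.020503125
slovak: 0.45 × 0.4 × 0.6 × (1−0.85) × (1−0.45) = 0.00891
Highest score → czech.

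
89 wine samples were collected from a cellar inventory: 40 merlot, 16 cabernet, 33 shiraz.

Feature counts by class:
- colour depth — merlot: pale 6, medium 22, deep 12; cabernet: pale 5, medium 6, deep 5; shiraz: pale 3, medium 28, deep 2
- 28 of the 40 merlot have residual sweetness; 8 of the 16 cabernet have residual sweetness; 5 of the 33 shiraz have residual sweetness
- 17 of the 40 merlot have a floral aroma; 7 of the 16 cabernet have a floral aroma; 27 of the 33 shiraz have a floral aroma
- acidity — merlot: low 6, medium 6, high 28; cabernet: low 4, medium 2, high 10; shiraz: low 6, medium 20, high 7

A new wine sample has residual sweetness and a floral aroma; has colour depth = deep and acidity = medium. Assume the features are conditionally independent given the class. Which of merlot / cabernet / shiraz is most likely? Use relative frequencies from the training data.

merlot

merlot: (40/89) × (12/40) × (28/40) × (17/40) × (6/40) ≈ 0.00601685
cabernet: (16/89) × (5/16) × (8/16) × (7/16) × (2/16) ≈ 0.00153617
shiraz: (33/89) × (2/33) × (5/33) × (27/33) × (20/33) ≈ 0.00168835
Highest score → merlot.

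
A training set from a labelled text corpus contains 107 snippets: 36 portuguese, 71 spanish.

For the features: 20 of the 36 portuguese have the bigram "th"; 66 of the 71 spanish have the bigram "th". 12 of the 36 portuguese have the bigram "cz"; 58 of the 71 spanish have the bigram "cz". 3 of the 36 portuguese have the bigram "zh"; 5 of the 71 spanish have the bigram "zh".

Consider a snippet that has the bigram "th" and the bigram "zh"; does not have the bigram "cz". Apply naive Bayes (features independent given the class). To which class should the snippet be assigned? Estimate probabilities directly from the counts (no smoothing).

portuguese: (36/107) × (20/36) × (24/36) × (3/36) ≈ 0.0103842
spanish: (71/107) × (66/71) × (13/71) × (5/71) ≈ 0.00795347
Highest score → portuguese.

portuguese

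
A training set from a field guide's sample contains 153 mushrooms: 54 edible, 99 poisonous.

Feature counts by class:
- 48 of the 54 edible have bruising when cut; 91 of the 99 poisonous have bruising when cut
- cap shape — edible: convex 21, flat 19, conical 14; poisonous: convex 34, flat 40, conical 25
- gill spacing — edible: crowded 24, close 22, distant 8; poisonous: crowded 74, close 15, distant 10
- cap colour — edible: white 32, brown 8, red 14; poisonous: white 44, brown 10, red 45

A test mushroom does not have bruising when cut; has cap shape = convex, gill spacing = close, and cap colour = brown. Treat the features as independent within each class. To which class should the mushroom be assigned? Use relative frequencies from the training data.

edible

edible: (54/153) × (6/54) × (21/54) × (22/54) × (8/54) ≈ 0.000920472
poisonous: (99/153) × (8/99) × (34/99) × (15/99) × (10/99) ≈ 0.000274829
Highest score → edible.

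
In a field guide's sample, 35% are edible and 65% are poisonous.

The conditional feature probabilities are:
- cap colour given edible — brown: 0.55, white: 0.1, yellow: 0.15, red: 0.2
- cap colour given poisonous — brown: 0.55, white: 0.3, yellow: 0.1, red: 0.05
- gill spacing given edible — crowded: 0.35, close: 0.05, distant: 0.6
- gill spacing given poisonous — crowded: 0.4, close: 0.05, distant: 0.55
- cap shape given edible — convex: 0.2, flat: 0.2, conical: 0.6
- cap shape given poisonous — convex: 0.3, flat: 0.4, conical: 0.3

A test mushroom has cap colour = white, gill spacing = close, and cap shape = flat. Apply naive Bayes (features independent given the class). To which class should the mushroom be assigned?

edible: 0.35 × 0.1 × 0.05 × 0.2 = 0.00035
poisonous: 0.65 × 0.3 × 0.05 × 0.4 = 0.0039
Highest score → poisonous.

poisonous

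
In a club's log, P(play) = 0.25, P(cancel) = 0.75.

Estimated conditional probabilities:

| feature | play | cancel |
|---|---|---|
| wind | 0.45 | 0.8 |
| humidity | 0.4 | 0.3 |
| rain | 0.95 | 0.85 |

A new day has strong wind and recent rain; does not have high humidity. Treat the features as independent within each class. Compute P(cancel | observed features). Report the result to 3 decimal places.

0.848

play: 0.25 × 0.45 × (1−0.4) × 0.95 = 0.064125
cancel: 0.75 × 0.8 × (1−0.3) × 0.85 = 0.357
P(cancel | x) = 0.357 / 0.421125 ≈ 0.848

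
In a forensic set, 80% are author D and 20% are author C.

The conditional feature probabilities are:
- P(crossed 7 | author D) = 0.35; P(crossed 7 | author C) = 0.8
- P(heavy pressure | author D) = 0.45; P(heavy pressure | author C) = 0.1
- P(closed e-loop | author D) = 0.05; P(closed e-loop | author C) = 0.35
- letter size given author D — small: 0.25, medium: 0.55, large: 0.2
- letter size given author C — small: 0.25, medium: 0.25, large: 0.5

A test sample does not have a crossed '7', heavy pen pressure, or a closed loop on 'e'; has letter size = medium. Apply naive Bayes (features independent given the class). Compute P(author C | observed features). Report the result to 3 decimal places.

author D: 0.8 × (1−0.35) × (1−0.45) × (1−0.05) × 0.55 = 0.149435
author C: 0.2 × (1−0.8) × (1−0.1) × (1−0.35) × 0.25 = 0.00585
P(author C | x) = 0.00585 / 0.155285 ≈ 0.038

0.038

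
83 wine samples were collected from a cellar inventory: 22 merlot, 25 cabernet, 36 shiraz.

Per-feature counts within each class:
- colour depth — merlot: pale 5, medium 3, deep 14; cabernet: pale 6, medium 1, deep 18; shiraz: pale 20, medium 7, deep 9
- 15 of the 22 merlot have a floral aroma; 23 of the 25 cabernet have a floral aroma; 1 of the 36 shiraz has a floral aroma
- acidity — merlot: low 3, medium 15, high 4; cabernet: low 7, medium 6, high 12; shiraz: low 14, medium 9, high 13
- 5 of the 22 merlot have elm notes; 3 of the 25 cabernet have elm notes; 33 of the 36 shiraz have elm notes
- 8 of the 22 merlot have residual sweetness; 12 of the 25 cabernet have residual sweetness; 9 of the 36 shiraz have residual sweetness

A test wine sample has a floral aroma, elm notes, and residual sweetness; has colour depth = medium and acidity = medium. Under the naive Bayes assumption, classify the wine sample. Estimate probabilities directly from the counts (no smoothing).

merlot: (22/83) × (3/22) × (15/22) × (15/22) × (5/22) × (8/22) ≈ 0.00138866
cabernet: (25/83) × (1/25) × (23/25) × (6/25) × (3/25) × (12/25) ≈ 0.00015323
shiraz: (36/83) × (7/36) × (1/36) × (9/36) × (33/36) × (9/36) ≈ 0.000134217
Highest score → merlot.

merlot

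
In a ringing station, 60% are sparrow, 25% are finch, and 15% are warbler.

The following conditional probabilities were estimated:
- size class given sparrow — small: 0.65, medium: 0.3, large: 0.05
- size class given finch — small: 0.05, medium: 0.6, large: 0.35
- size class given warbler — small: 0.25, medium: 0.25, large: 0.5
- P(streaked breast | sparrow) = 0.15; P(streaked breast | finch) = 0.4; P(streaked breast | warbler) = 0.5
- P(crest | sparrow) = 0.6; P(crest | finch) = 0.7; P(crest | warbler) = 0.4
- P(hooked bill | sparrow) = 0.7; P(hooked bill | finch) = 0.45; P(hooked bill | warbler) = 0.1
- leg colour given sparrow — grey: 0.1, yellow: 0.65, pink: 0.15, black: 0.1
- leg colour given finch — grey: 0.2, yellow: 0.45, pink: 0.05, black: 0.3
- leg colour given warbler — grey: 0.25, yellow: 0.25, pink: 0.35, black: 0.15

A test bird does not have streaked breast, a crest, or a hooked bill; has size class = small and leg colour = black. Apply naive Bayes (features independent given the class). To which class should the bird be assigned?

sparrow: 0.6 × 0.65 × (1−0.15) × (1−0.6) × (1−0.7) × 0.1 = 0.003978
finch: 0.25 × 0.05 × (1−0.4) × (1−0.7) × (1−0.45) × 0.3 = 0.00037125
warbler: 0.15 × 0.25 × (1−0.5) × (1−0.4) × (1−0.1) × 0.15 = 0.00151875
Highest score → sparrow.

sparrow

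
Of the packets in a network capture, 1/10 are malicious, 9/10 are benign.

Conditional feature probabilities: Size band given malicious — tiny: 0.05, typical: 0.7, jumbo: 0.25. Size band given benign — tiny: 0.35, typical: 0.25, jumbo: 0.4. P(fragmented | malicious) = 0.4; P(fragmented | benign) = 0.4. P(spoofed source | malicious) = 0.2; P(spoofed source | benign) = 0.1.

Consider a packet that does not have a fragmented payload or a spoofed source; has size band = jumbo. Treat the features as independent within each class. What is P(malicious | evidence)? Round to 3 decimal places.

0.058

malicious: 0.1 × 0.25 × (1−0.4) × (1−0.2) = 0.012
benign: 0.9 × 0.4 × (1−0.4) × (1−0.1) = 0.1944
P(malicious | x) = 0.012 / 0.2064 ≈ 0.058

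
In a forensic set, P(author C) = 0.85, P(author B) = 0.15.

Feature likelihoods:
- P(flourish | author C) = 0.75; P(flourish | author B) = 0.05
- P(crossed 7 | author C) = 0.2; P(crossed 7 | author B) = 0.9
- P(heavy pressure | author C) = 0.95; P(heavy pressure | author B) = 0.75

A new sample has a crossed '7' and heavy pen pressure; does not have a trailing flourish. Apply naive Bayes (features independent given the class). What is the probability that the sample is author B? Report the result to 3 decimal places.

0.704

author C: 0.85 × (1−0.75) × 0.2 × 0.95 = 0.040375
author B: 0.15 × (1−0.05) × 0.9 × 0.75 = 0.0961875
P(author B | x) = 0.0961875 / 0.1365625 ≈ 0.704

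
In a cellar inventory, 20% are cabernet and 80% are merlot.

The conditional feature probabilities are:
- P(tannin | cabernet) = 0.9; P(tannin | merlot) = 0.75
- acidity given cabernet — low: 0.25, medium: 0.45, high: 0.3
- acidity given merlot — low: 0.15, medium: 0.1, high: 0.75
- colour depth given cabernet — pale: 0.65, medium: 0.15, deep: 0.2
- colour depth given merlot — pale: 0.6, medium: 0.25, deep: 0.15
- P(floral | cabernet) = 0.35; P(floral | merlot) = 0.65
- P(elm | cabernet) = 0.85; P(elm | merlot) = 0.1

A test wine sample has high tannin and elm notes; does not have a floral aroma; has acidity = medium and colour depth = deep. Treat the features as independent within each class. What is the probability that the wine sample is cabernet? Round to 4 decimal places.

0.9660

cabernet: 0.2 × 0.9 × 0.45 × 0.2 × (1−0.35) × 0.85 = 0.0089505
merlot: 0.8 × 0.75 × 0.1 × 0.15 × (1−0.65) × 0.1 = 0.000315
P(cabernet | x) = 0.0089505 / 0.0092655 ≈ 0.9660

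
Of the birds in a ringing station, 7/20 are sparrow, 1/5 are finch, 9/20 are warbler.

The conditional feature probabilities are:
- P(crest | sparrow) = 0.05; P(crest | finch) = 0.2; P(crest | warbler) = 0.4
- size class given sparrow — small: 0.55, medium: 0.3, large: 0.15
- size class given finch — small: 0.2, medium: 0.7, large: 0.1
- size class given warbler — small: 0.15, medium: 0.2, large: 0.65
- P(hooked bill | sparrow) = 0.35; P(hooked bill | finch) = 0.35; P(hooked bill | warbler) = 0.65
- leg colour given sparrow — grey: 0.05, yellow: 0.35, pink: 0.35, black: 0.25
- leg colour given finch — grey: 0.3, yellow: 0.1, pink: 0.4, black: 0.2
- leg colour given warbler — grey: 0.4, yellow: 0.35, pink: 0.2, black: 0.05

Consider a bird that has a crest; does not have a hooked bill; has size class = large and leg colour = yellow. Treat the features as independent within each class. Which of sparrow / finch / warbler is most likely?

sparrow: 0.35 × 0.05 × 0.15 × (1−0.35) × 0.35 = 0.0005971875
finch: 0.2 × 0.2 × 0.1 × (1−0.35) × 0.1 = 0.00026
warbler: 0.45 × 0.4 × 0.65 × (1−0.65) × 0.35 = 0.0143325
Highest score → warbler.

warbler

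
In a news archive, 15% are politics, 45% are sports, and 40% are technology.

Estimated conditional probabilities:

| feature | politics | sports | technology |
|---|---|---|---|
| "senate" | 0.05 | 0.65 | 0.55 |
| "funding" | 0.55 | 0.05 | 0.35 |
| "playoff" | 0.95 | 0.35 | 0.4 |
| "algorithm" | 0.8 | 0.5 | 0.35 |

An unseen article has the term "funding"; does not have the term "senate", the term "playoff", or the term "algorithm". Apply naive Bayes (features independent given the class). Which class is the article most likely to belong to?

technology

politics: 0.15 × (1−0.05) × 0.55 × (1−0.95) × (1−0.8) = 0.00078375
sports: 0.45 × (1−0.65) × 0.05 × (1−0.35) × (1−0.5) = 0.002559375
technology: 0.4 × (1−0.55) × 0.35 × (1−0.4) × (1−0.35) = 0.02457
Highest score → technology.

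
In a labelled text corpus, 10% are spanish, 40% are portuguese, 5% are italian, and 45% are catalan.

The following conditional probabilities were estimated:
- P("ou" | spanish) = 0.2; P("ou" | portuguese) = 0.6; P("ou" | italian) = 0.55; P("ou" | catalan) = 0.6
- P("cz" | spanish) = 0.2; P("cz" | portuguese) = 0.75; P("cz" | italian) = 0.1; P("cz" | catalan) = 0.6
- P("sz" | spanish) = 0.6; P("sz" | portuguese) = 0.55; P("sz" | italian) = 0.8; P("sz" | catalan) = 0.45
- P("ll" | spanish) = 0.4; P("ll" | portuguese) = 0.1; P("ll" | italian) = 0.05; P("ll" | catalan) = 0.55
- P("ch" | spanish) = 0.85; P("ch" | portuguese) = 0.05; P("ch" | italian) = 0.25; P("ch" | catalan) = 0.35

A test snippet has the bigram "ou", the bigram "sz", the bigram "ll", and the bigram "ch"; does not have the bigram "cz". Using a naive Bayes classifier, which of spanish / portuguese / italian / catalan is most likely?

catalan

spanish: 0.1 × 0.2 × (1−0.2) × 0.6 × 0.4 × 0.85 = 0.003264
portuguese: 0.4 × 0.6 × (1−0.75) × 0.55 × 0.1 × 0.05 = 0.000165
italian: 0.05 × 0.55 × (1−0.1) × 0.8 × 0.05 × 0.25 = 0.0002475
catalan: 0.45 × 0.6 × (1−0.6) × 0.45 × 0.55 × 0.35 = 0.0093555
Highest score → catalan.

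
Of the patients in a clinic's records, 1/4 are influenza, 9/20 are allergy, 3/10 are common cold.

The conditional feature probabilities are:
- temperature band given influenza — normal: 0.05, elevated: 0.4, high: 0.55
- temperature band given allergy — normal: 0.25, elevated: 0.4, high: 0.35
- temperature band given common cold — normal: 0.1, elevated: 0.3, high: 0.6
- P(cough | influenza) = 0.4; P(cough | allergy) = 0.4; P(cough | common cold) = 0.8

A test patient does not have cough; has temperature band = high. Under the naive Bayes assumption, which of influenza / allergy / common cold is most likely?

allergy

influenza: 0.25 × 0.55 × (1−0.4) = 0.0825
allergy: 0.45 × 0.35 × (1−0.4) = 0.0945
common cold: 0.3 × 0.6 × (1−0.8) = 0.036
Highest score → allergy.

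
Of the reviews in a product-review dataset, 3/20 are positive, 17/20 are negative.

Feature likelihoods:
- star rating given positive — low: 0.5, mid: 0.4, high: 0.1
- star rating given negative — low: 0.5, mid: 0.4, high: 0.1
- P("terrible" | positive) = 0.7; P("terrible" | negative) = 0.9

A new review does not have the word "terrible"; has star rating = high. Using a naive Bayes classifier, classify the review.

positive: 0.15 × 0.1 × (1−0.7) = 0.0045
negative: 0.85 × 0.1 × (1−0.9) = 0.0085
Highest score → negative.

negative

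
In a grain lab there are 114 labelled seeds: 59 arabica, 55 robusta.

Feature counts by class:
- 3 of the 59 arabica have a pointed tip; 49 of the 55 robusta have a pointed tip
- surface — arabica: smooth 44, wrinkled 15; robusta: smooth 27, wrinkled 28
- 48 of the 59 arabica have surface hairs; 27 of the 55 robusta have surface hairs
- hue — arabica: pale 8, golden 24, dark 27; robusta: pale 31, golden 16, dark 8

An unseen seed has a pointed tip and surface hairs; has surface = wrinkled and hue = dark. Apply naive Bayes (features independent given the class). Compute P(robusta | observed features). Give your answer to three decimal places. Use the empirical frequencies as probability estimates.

0.863

arabica: (59/114) × (3/59) × (15/59) × (48/59) × (27/59) ≈ 0.0024909
robusta: (55/114) × (49/55) × (28/55) × (27/55) × (8/55) ≈ 0.0156248
P(robusta | x) = 0.0156248 / 0.0181157 ≈ 0.863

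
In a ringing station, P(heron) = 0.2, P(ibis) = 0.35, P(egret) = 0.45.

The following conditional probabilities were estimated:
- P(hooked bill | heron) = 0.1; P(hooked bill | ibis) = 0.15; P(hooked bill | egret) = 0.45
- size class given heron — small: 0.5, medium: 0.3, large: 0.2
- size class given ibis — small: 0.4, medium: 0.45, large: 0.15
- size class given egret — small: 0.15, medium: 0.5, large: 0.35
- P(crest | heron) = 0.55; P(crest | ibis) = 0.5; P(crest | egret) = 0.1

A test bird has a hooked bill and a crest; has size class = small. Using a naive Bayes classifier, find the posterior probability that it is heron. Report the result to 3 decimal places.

0.289

heron: 0.2 × 0.1 × 0.5 × 0.55 = 0.0055
ibis: 0.35 × 0.15 × 0.4 × 0.5 = 0.0105
egret: 0.45 × 0.45 × 0.15 × 0.1 = 0.0030375
P(heron | x) = 0.0055 / 0.0190375 ≈ 0.289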